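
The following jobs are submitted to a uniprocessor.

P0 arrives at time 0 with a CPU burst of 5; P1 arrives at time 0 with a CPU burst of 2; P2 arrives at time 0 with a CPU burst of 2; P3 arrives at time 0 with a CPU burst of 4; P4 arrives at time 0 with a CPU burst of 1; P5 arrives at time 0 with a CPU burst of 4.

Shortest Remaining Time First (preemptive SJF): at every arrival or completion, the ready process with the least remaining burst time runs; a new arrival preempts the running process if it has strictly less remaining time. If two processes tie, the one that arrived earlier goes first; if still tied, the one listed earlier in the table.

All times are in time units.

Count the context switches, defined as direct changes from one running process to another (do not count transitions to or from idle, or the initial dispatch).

Timeline: | P4 0-1 | P1 1-3 | P2 3-5 | P3 5-9 | P5 9-13 | P0 13-18 |
Completion: P0=18  P1=3  P2=5  P3=9  P4=1  P5=13
Turnaround (C−A): P0=18  P1=3  P2=5  P3=9  P4=1  P5=13

5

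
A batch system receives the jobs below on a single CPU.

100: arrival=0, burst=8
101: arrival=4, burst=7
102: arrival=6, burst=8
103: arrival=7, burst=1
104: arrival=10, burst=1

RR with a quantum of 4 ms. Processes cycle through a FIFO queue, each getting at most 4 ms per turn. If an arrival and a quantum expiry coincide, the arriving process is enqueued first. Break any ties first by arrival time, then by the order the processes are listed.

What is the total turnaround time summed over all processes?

68

Schedule: | 100 0-4 | 101 4-8 | 100 8-12 | 102 12-16 | 103 16-17 | 101 17-20 | 104 20-21 | 102 21-25 |
Completion: 100=12  101=20  102=25  103=17  104=21
Turnaround (C−A): 100=12  101=16  102=19  103=10  104=11
Turnaround = completion − arrival: 100=12, 101=16, 102=19, 103=10, 104=11
Total turnaround = 12 + 16 + 19 + 10 + 11 = 68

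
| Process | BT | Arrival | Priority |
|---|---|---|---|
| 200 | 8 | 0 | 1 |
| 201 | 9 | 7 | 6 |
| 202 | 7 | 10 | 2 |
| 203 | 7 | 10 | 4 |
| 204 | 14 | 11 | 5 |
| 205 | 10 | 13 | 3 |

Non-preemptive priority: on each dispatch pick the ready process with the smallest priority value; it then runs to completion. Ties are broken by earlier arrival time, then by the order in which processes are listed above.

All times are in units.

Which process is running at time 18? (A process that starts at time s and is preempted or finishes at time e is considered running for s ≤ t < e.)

Timeline: | 200 0-8 | 201 8-17 | 202 17-24 | 205 24-34 | 203 34-41 | 204 41-55 |
Completion: 200=8  201=17  202=24  203=41  204=55  205=34
Turnaround (C−A): 200=8  201=10  202=14  203=31  204=44  205=21

202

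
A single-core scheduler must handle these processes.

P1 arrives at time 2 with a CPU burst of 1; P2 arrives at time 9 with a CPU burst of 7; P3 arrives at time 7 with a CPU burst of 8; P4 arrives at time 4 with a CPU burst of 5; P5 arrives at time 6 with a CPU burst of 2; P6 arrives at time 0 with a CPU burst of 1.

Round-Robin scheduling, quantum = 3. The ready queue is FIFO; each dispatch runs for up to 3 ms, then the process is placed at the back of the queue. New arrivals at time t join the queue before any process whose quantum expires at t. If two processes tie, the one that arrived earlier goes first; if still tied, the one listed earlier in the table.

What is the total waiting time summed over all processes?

Timeline: | P6 0-1 | idle 1-2 | P1 2-3 | idle 3-4 | P4 4-7 | P5 7-9 | P3 9-12 | P4 12-14 | P2 14-17 | P3 17-20 | P2 20-23 | P3 23-25 | P2 25-26 |
Completion: P1=3  P2=26  P3=25  P4=14  P5=9  P6=1
Turnaround (C−A): P1=1  P2=17  P3=18  P4=10  P5=3  P6=1
Waiting = turnaround − burst: P1=0, P2=10, P3=10, P4=5, P5=1, P6=0
Total waiting = 0 + 10 + 10 + 5 + 1 + 0 = 26

26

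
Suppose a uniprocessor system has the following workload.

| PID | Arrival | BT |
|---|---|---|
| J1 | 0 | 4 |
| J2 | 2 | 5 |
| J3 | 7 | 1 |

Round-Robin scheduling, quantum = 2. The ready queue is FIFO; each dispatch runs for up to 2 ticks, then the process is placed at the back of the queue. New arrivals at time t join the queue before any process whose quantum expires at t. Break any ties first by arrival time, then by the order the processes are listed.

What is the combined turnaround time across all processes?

Timeline: | J1 0-2 | J2 2-4 | J1 4-6 | J2 6-8 | J3 8-9 | J2 9-10 |
Completion: J1=6  J2=10  J3=9
Turnaround (C−A): J1=6  J2=8  J3=2
Turnaround = completion − arrival: J1=6, J2=8, J3=2
Total turnaround = 6 + 8 + 2 = 16

16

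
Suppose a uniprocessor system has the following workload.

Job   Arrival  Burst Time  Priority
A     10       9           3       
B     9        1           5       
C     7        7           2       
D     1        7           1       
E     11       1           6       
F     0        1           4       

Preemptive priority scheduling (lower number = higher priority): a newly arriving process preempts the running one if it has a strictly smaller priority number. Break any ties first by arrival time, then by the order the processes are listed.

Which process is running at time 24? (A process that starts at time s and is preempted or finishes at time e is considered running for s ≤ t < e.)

Timeline: | F 0-1 | D 1-8 | C 8-15 | A 15-24 | B 24-25 | E 25-26 |
Completion: A=24  B=25  C=15  D=8  E=26  F=1
Turnaround (C−A): A=14  B=16  C=8  D=7  E=15  F=1

B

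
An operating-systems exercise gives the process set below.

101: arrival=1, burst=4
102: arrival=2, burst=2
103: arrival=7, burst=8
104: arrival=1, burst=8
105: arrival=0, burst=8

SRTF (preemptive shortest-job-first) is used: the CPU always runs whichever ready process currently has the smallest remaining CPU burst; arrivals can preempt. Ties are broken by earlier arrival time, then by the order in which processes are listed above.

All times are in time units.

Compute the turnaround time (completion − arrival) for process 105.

14

Schedule: | 105 0-1 | 101 1-2 | 102 2-4 | 101 4-7 | 105 7-14 | 104 14-22 | 103 22-30 |
Completion: 101=7  102=4  103=30  104=22  105=14
Turnaround (C−A): 101=6  102=2  103=23  104=21  105=14
Turnaround(105) = completion − arrival = 14 − 0 = 14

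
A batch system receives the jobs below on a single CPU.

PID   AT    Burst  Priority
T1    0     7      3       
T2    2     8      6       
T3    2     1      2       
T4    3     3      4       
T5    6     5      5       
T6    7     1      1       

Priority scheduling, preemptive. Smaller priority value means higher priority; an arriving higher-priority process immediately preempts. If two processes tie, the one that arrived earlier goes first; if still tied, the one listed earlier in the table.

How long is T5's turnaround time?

11

Gantt: | T1 0-2 | T3 2-3 | T1 3-7 | T6 7-8 | T1 8-9 | T4 9-12 | T5 12-17 | T2 17-25 |
Completion: T1=9  T2=25  T3=3  T4=12  T5=17  T6=8
Turnaround (C−A): T1=9  T2=23  T3=1  T4=9  T5=11  T6=1
Turnaround(T5) = completion − arrival = 17 − 6 = 11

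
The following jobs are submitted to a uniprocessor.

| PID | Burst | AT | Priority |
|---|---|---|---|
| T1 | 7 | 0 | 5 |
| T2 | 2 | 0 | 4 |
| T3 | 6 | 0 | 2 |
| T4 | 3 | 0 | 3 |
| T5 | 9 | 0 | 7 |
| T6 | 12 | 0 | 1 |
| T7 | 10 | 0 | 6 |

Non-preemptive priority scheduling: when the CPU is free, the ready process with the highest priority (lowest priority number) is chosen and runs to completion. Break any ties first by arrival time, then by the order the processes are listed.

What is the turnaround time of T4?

21

Timeline: | T6 0-12 | T3 12-18 | T4 18-21 | T2 21-23 | T1 23-30 | T7 30-40 | T5 40-49 |
Completion: T1=30  T2=23  T3=18  T4=21  T5=49  T6=12  T7=40
Turnaround(T4) = completion − arrival = 21 − 0 = 21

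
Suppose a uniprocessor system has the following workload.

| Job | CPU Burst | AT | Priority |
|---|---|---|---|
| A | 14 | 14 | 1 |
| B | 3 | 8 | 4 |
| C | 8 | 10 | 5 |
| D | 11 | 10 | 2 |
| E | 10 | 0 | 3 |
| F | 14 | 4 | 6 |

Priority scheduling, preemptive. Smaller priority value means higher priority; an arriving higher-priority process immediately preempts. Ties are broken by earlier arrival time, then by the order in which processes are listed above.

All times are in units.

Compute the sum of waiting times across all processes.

Timeline: | E 0-10 | D 10-14 | A 14-28 | D 28-35 | B 35-38 | C 38-46 | F 46-60 |
Completion: A=28  B=38  C=46  D=35  E=10  F=60
Turnaround (C−A): A=14  B=30  C=36  D=25  E=10  F=56
Waiting = turnaround − burst: A=0, B=27, C=28, D=14, E=0, F=42
Total waiting = 0 + 27 + 28 + 14 + 0 + 42 = 111

111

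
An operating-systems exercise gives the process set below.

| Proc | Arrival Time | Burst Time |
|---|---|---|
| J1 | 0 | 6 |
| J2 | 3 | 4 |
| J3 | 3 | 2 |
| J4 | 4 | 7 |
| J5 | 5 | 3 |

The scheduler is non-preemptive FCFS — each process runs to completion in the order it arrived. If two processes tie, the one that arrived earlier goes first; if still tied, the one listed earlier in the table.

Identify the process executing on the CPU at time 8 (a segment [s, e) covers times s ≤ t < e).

Gantt: | J1 0-6 | J2 6-10 | J3 10-12 | J4 12-19 | J5 19-22 |
Completion: J1=6  J2=10  J3=12  J4=19  J5=22
Turnaround (C−A): J1=6  J2=7  J3=9  J4=15  J5=17

J2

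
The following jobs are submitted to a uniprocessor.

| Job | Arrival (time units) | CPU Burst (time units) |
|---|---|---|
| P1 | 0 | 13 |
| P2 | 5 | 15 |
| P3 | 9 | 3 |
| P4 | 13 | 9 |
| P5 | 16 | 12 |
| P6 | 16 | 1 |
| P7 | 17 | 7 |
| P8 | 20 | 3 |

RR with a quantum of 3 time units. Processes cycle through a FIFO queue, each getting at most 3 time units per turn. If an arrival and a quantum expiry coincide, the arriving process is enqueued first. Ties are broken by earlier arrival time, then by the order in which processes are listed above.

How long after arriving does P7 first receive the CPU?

Timeline: | P1 0-6 | P2 6-9 | P1 9-12 | P3 12-15 | P2 15-18 | P1 18-21 | P4 21-24 | P5 24-27 | P6 27-28 | P7 28-31 | P2 31-34 | P8 34-37 | P1 37-38 | P4 38-41 | P5 41-44 | P7 44-47 | P2 47-50 | P4 50-53 | P5 53-56 | P7 56-57 | P2 57-60 | P5 60-63 |
Completion: P1=38  P2=60  P3=15  P4=53  P5=63  P6=28  P7=57  P8=37
Response(P7) = first start − arrival = 28 − 17 = 11

11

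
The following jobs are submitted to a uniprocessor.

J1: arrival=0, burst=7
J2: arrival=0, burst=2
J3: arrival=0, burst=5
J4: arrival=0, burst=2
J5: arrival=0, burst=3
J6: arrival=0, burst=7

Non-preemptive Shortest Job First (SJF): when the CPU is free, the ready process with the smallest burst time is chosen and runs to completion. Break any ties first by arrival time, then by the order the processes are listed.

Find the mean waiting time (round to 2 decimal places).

7.33

Timeline: | J2 0-2 | J4 2-4 | J5 4-7 | J3 7-12 | J1 12-19 | J6 19-26 |
Completion: J1=19  J2=2  J3=12  J4=4  J5=7  J6=26
Waiting times: J1=12, J2=0, J3=7, J4=2, J5=4, J6=19
Average waiting = (12+0+7+2+4+19) / 6 = 44/6 = 7.33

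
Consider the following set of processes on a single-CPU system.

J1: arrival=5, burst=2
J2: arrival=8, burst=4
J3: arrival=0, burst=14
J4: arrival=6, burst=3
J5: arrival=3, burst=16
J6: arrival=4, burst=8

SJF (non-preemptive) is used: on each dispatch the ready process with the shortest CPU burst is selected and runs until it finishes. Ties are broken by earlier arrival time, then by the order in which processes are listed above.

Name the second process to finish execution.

J1

Schedule: | J3 0-14 | J1 14-16 | J4 16-19 | J2 19-23 | J6 23-31 | J5 31-47 |
Completion: J1=16  J2=23  J3=14  J4=19  J5=47  J6=31
Finish order: J3 → J1 → J4 → J2 → J6 → J5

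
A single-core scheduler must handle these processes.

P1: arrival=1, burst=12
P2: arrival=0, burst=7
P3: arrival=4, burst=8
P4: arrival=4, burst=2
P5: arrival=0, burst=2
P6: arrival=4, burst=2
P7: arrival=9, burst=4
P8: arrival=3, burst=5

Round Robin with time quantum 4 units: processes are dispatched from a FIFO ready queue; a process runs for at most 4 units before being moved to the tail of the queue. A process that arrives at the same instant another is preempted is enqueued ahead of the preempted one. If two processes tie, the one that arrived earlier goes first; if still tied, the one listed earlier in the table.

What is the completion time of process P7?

Gantt: | P2 0-4 | P5 4-6 | P1 6-10 | P8 10-14 | P3 14-18 | P4 18-20 | P6 20-22 | P2 22-25 | P7 25-29 | P1 29-33 | P8 33-34 | P3 34-38 | P1 38-42 |
Completion: P1=42  P2=25  P3=38  P4=20  P5=6  P6=22  P7=29  P8=34
Turnaround (C−A): P1=41  P2=25  P3=34  P4=16  P5=6  P6=18  P7=20  P8=31

29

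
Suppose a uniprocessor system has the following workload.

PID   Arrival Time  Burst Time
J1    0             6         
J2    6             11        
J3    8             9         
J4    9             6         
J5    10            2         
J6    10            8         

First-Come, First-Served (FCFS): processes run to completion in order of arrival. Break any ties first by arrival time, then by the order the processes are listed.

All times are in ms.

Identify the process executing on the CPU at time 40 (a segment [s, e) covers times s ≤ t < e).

J6

Gantt: | J1 0-6 | J2 6-17 | J3 17-26 | J4 26-32 | J5 32-34 | J6 34-42 |
Completion: J1=6  J2=17  J3=26  J4=32  J5=34  J6=42
Turnaround (C−A): J1=6  J2=11  J3=18  J4=23  J5=24  J6=32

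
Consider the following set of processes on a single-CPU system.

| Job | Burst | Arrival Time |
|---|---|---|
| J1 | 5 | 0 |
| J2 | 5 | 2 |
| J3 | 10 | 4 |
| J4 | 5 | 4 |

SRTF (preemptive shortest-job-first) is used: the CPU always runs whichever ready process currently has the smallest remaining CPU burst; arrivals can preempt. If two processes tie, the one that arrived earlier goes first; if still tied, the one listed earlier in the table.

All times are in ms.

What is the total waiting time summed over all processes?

20

Schedule: | J1 0-5 | J2 5-10 | J4 10-15 | J3 15-25 |
Completion: J1=5  J2=10  J3=25  J4=15
Turnaround (C−A): J1=5  J2=8  J3=21  J4=11
Waiting = turnaround − burst: J1=0, J2=3, J3=11, J4=6
Total waiting = 0 + 3 + 11 + 6 = 20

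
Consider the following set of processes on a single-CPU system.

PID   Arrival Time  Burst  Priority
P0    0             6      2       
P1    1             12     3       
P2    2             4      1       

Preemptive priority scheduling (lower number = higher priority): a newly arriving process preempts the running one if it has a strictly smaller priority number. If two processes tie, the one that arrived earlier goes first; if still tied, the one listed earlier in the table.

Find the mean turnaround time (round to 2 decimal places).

Gantt: | P0 0-2 | P2 2-6 | P0 6-10 | P1 10-22 |
Completion: P0=10  P1=22  P2=6
Turnaround (C−A): P0=10  P1=21  P2=4
Turnaround times: P0=10, P1=21, P2=4
Average turnaround = (10+21+4) / 3 = 35/3 = 11.67

11.67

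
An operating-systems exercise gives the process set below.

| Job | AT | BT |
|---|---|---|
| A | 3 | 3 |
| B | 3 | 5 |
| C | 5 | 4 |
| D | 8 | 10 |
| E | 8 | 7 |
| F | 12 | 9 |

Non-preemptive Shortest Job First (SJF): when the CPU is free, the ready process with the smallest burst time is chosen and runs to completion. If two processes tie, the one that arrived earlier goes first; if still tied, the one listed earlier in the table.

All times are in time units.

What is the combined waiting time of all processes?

Timeline: | idle 0-3 | A 3-6 | C 6-10 | B 10-15 | E 15-22 | F 22-31 | D 31-41 |
Completion: A=6  B=15  C=10  D=41  E=22  F=31
Turnaround (C−A): A=3  B=12  C=5  D=33  E=14  F=19
Waiting = turnaround − burst: A=0, B=7, C=1, D=23, E=7, F=10
Total waiting = 0 + 7 + 1 + 23 + 7 + 10 = 48

48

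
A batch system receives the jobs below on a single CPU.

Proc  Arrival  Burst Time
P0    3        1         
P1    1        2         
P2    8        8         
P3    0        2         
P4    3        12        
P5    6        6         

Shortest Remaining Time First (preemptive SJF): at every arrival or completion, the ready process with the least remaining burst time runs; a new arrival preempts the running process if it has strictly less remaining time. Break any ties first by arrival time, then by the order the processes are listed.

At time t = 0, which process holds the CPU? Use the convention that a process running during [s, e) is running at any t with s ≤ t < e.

Timeline: | P3 0-2 | P1 2-4 | P0 4-5 | P4 5-6 | P5 6-12 | P2 12-20 | P4 20-31 |
Completion: P0=5  P1=4  P2=20  P3=2  P4=31  P5=12
Turnaround (C−A): P0=2  P1=3  P2=12  P3=2  P4=28  P5=6

P3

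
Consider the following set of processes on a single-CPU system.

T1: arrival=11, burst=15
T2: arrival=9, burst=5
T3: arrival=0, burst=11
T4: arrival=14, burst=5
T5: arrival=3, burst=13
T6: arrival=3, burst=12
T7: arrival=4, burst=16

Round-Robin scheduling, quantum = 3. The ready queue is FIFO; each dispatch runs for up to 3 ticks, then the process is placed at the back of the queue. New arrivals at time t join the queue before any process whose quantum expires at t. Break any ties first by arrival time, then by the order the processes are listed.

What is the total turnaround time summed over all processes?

Timeline: | T3 0-3 | T5 3-6 | T6 6-9 | T3 9-12 | T7 12-15 | T5 15-18 | T2 18-21 | T6 21-24 | T1 24-27 | T3 27-30 | T4 30-33 | T7 33-36 | T5 36-39 | T2 39-41 | T6 41-44 | T1 44-47 | T3 47-49 | T4 49-51 | T7 51-54 | T5 54-57 | T6 57-60 | T1 60-63 | T7 63-66 | T5 66-67 | T1 67-70 | T7 70-73 | T1 73-76 | T7 76-77 |
Completion: T1=76  T2=41  T3=49  T4=51  T5=67  T6=60  T7=77
Turnaround = completion − arrival: T1=65, T2=32, T3=49, T4=37, T5=64, T6=57, T7=73
Total turnaround = 65 + 32 + 49 + 37 + 64 + 57 + 73 = 377

377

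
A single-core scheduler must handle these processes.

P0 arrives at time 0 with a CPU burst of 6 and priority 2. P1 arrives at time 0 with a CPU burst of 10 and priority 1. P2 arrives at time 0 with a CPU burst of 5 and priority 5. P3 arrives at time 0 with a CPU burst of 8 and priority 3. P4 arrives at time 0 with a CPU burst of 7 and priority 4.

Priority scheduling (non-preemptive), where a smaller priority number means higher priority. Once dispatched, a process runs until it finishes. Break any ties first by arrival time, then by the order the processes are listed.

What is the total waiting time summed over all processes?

Timeline: | P1 0-10 | P0 10-16 | P3 16-24 | P4 24-31 | P2 31-36 |
Completion: P0=16  P1=10  P2=36  P3=24  P4=31
Waiting = turnaround − burst: P0=10, P1=0, P2=31, P3=16, P4=24
Total waiting = 10 + 0 + 31 + 16 + 24 = 81

81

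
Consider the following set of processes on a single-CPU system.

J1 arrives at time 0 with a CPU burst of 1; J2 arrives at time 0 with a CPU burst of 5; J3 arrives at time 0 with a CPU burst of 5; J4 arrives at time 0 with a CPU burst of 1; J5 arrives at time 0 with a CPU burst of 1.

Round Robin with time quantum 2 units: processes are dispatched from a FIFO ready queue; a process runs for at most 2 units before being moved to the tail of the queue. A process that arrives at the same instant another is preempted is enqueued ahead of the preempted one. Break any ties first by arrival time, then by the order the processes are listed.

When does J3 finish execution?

Timeline: | J1 0-1 | J2 1-3 | J3 3-5 | J4 5-6 | J5 6-7 | J2 7-9 | J3 9-11 | J2 11-12 | J3 12-13 |
Completion: J1=1  J2=12  J3=13  J4=6  J5=7
Turnaround (C−A): J1=1  J2=12  J3=13  J4=6  J5=7

13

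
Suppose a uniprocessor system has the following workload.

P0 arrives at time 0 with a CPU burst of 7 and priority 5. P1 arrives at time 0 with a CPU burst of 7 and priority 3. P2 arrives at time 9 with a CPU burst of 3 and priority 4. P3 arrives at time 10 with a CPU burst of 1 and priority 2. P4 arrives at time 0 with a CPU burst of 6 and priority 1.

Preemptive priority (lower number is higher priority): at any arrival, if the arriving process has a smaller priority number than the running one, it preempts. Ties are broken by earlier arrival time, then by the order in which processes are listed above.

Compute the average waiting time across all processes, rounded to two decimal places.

Gantt: | P4 0-6 | P1 6-10 | P3 10-11 | P1 11-14 | P2 14-17 | P0 17-24 |
Completion: P0=24  P1=14  P2=17  P3=11  P4=6
Turnaround (C−A): P0=24  P1=14  P2=8  P3=1  P4=6
Waiting times: P0=17, P1=7, P2=5, P3=0, P4=0
Average waiting = (17+7+5+0+0) / 5 = 29/5 = 5.80

5.80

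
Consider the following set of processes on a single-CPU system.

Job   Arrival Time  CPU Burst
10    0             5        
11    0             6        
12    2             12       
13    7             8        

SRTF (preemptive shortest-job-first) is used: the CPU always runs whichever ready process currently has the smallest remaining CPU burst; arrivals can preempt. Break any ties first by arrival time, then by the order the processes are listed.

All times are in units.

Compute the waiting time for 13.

Gantt: | 10 0-5 | 11 5-11 | 13 11-19 | 12 19-31 |
Completion: 10=5  11=11  12=31  13=19
Turnaround (C−A): 10=5  11=11  12=29  13=12
Waiting(13) = turnaround − burst = 12 − 8 = 4

4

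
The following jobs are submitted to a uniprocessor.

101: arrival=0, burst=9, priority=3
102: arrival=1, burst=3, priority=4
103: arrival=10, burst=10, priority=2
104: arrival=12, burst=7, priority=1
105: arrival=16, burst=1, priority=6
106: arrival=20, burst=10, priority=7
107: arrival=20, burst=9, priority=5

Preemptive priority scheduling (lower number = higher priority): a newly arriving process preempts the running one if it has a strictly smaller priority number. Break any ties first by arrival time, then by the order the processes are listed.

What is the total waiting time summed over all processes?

Schedule: | 101 0-9 | 102 9-10 | 103 10-12 | 104 12-19 | 103 19-27 | 102 27-29 | 107 29-38 | 105 38-39 | 106 39-49 |
Completion: 101=9  102=29  103=27  104=19  105=39  106=49  107=38
Waiting = turnaround − burst: 101=0, 102=25, 103=7, 104=0, 105=22, 106=19, 107=9
Total waiting = 0 + 25 + 7 + 0 + 22 + 19 + 9 = 82

82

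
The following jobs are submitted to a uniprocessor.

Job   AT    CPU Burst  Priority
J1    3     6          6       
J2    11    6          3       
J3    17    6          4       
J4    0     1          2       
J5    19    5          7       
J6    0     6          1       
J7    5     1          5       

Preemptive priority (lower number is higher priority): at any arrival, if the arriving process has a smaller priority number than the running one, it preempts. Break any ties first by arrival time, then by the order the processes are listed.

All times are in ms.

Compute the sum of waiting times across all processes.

Schedule: | J6 0-6 | J4 6-7 | J7 7-8 | J1 8-11 | J2 11-17 | J3 17-23 | J1 23-26 | J5 26-31 |
Completion: J1=26  J2=17  J3=23  J4=7  J5=31  J6=6  J7=8
Waiting = turnaround − burst: J1=17, J2=0, J3=0, J4=6, J5=7, J6=0, J7=2
Total waiting = 17 + 0 + 0 + 6 + 7 + 0 + 2 = 32

32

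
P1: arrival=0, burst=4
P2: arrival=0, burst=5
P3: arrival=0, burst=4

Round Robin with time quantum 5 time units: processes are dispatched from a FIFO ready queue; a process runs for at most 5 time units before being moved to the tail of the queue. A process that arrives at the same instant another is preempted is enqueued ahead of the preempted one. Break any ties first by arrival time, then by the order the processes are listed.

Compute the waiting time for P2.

4

Timeline: | P1 0-4 | P2 4-9 | P3 9-13 |
Completion: P1=4  P2=9  P3=13
Waiting(P2) = turnaround − burst = 9 − 5 = 4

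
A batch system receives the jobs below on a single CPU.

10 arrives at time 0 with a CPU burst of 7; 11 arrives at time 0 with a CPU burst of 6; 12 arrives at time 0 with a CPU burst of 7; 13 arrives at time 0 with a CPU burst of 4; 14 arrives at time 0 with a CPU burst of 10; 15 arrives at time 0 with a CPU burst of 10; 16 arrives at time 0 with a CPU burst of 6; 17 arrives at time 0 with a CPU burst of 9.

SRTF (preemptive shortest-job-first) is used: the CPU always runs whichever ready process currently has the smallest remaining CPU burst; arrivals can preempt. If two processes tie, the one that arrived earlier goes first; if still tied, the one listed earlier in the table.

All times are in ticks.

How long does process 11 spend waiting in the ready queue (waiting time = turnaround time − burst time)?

Timeline: | 13 0-4 | 11 4-10 | 16 10-16 | 10 16-23 | 12 23-30 | 17 30-39 | 14 39-49 | 15 49-59 |
Completion: 10=23  11=10  12=30  13=4  14=49  15=59  16=16  17=39
Turnaround (C−A): 10=23  11=10  12=30  13=4  14=49  15=59  16=16  17=39
Waiting(11) = turnaround − burst = 10 − 6 = 4

4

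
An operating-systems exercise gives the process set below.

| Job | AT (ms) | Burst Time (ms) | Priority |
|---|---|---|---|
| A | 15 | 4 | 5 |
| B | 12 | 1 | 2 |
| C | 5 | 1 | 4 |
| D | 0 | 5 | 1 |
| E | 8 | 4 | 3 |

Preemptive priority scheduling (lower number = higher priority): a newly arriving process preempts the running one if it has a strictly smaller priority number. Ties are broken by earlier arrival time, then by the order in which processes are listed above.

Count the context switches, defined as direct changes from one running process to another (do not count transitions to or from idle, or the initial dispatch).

Timeline: | D 0-5 | C 5-6 | idle 6-8 | E 8-12 | B 12-13 | idle 13-15 | A 15-19 |
Completion: A=19  B=13  C=6  D=5  E=12
Turnaround (C−A): A=4  B=1  C=1  D=5  E=4

2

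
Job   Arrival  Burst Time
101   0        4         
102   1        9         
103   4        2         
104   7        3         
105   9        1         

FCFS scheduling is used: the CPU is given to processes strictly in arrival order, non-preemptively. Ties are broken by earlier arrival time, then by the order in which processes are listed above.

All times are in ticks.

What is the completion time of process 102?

Schedule: | 101 0-4 | 102 4-13 | 103 13-15 | 104 15-18 | 105 18-19 |
Completion: 101=4  102=13  103=15  104=18  105=19
Turnaround (C−A): 101=4  102=12  103=11  104=11  105=10

13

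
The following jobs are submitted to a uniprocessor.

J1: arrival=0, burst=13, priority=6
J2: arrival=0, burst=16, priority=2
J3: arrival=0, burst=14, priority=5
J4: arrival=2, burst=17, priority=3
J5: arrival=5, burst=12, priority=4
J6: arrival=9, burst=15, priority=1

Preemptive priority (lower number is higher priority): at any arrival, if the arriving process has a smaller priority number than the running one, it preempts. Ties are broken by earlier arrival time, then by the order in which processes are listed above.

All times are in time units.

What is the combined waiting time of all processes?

Gantt: | J2 0-9 | J6 9-24 | J2 24-31 | J4 31-48 | J5 48-60 | J3 60-74 | J1 74-87 |
Completion: J1=87  J2=31  J3=74  J4=48  J5=60  J6=24
Turnaround (C−A): J1=87  J2=31  J3=74  J4=46  J5=55  J6=15
Waiting = turnaround − burst: J1=74, J2=15, J3=60, J4=29, J5=43, J6=0
Total waiting = 74 + 15 + 60 + 29 + 43 + 0 = 221

221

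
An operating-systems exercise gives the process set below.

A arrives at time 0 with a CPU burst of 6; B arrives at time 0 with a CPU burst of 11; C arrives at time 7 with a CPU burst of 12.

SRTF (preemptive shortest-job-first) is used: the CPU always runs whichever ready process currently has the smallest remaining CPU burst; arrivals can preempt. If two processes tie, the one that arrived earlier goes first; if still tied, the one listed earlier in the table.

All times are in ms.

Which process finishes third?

Timeline: | A 0-6 | B 6-17 | C 17-29 |
Completion: A=6  B=17  C=29
Turnaround (C−A): A=6  B=17  C=22
Finish order: A → B → C

C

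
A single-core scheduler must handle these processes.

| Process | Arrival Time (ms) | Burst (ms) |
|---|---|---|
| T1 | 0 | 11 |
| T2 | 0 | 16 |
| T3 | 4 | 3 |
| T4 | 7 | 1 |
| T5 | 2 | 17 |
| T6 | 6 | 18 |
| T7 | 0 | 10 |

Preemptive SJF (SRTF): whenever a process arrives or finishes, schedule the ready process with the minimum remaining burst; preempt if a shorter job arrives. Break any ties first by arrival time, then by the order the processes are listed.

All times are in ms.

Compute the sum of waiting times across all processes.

Timeline: | T7 0-4 | T3 4-7 | T4 7-8 | T7 8-14 | T1 14-25 | T2 25-41 | T5 41-58 | T6 58-76 |
Completion: T1=25  T2=41  T3=7  T4=8  T5=58  T6=76  T7=14
Turnaround (C−A): T1=25  T2=41  T3=3  T4=1  T5=56  T6=70  T7=14
Waiting = turnaround − burst: T1=14, T2=25, T3=0, T4=0, T5=39, T6=52, T7=4
Total waiting = 14 + 25 + 0 + 0 + 39 + 52 + 4 = 134

134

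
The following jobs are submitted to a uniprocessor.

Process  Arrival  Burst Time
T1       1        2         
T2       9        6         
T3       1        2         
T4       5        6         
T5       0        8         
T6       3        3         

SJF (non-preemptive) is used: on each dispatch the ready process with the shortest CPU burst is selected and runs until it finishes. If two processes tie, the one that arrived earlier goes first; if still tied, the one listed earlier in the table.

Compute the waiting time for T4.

10

Timeline: | T5 0-8 | T1 8-10 | T3 10-12 | T6 12-15 | T4 15-21 | T2 21-27 |
Completion: T1=10  T2=27  T3=12  T4=21  T5=8  T6=15
Turnaround (C−A): T1=9  T2=18  T3=11  T4=16  T5=8  T6=12
Waiting(T4) = turnaround − burst = 16 − 6 = 10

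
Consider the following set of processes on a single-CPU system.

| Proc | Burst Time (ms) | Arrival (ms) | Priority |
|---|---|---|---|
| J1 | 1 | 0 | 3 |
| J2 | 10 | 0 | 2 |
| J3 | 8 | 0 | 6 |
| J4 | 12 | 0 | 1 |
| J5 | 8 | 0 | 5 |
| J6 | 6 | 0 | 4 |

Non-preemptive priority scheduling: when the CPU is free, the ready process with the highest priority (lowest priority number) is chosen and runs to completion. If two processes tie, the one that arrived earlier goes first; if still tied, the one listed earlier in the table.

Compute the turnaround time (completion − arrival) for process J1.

23

Timeline: | J4 0-12 | J2 12-22 | J1 22-23 | J6 23-29 | J5 29-37 | J3 37-45 |
Completion: J1=23  J2=22  J3=45  J4=12  J5=37  J6=29
Turnaround (C−A): J1=23  J2=22  J3=45  J4=12  J5=37  J6=29
Turnaround(J1) = completion − arrival = 23 − 0 = 23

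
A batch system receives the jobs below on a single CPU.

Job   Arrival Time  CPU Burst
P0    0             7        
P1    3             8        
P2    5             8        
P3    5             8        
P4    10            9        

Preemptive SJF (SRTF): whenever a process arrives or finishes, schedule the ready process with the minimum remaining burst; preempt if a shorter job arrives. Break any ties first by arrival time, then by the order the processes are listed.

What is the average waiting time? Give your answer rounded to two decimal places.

Schedule: | P0 0-7 | P1 7-15 | P2 15-23 | P3 23-31 | P4 31-40 |
Completion: P0=7  P1=15  P2=23  P3=31  P4=40
Turnaround (C−A): P0=7  P1=12  P2=18  P3=26  P4=30
Waiting times: P0=0, P1=4, P2=10, P3=18, P4=21
Average waiting = (0+4+10+18+21) / 5 = 53/5 = 10.60

10.60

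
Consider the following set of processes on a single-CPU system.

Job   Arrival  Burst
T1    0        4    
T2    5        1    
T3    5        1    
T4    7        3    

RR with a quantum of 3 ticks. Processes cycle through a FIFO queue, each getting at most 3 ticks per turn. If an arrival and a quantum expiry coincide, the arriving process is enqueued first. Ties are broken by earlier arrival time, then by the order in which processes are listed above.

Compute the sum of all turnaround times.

Timeline: | T1 0-4 | idle 4-5 | T2 5-6 | T3 6-7 | T4 7-10 |
Completion: T1=4  T2=6  T3=7  T4=10
Turnaround (C−A): T1=4  T2=1  T3=2  T4=3
Turnaround = completion − arrival: T1=4, T2=1, T3=2, T4=3
Total turnaround = 4 + 1 + 2 + 3 = 10

10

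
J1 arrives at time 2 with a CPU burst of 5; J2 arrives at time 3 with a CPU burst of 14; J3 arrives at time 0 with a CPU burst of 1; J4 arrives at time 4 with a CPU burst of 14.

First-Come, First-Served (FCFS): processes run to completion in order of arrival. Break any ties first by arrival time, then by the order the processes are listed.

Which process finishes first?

Gantt: | J3 0-1 | idle 1-2 | J1 2-7 | J2 7-21 | J4 21-35 |
Completion: J1=7  J2=21  J3=1  J4=35
Finish order: J3 → J1 → J2 → J4

J3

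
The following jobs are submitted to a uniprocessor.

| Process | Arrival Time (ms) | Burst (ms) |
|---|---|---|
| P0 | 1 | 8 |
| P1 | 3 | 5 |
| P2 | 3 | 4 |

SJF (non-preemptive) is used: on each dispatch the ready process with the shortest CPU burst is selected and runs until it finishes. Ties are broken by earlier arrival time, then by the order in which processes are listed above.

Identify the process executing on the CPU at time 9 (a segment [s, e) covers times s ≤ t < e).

P2

Schedule: | idle 0-1 | P0 1-9 | P2 9-13 | P1 13-18 |
Completion: P0=9  P1=18  P2=13
Turnaround (C−A): P0=8  P1=15  P2=10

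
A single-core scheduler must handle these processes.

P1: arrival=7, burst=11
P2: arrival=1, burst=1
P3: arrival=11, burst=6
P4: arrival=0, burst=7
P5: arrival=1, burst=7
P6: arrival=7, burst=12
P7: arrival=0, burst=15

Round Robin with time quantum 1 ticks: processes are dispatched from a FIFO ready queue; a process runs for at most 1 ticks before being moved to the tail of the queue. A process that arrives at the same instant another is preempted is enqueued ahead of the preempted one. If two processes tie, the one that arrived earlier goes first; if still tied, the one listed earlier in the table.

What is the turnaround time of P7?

Timeline: | P4 0-1 | P7 1-2 | P2 2-3 | P5 3-4 | P4 4-5 | P7 5-6 | P5 6-7 | P4 7-8 | P7 8-9 | P1 9-10 | P6 10-11 | P5 11-12 | P4 12-13 | P7 13-14 | P1 14-15 | P3 15-16 | P6 16-17 | P5 17-18 | P4 18-19 | P7 19-20 | P1 20-21 | P3 21-22 | P6 22-23 | P5 23-24 | P4 24-25 | P7 25-26 | P1 26-27 | P3 27-28 | P6 28-29 | P5 29-30 | P4 30-31 | P7 31-32 | P1 32-33 | P3 33-34 | P6 34-35 | P5 35-36 | P7 36-37 | P1 37-38 | P3 38-39 | P6 39-40 | P7 40-41 | P1 41-42 | P3 42-43 | P6 43-44 | P7 44-45 | P1 45-46 | P6 46-47 | P7 47-48 | P1 48-49 | P6 49-50 | P7 50-51 | P1 51-52 | P6 52-53 | P7 53-54 | P1 54-55 | P6 55-56 | P7 56-57 | P6 57-58 | P7 58-59 |
Completion: P1=55  P2=3  P3=43  P4=31  P5=36  P6=58  P7=59
Turnaround (C−A): P1=48  P2=2  P3=32  P4=31  P5=35  P6=51  P7=59
Turnaround(P7) = completion − arrival = 59 − 0 = 59

59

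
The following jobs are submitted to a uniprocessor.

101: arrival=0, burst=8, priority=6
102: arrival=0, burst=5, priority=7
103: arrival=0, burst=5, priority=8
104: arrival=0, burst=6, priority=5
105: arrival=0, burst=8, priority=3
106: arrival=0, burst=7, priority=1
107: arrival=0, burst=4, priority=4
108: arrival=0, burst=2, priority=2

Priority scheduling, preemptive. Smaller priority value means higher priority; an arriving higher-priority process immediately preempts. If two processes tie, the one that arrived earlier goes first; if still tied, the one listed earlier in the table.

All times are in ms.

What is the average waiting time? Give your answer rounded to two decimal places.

Timeline: | 106 0-7 | 108 7-9 | 105 9-17 | 107 17-21 | 104 21-27 | 101 27-35 | 102 35-40 | 103 40-45 |
Completion: 101=35  102=40  103=45  104=27  105=17  106=7  107=21  108=9
Turnaround (C−A): 101=35  102=40  103=45  104=27  105=17  106=7  107=21  108=9
Waiting times: 101=27, 102=35, 103=40, 104=21, 105=9, 106=0, 107=17, 108=7
Average waiting = (27+35+40+21+9+0+17+7) / 8 = 156/8 = 19.50

19.50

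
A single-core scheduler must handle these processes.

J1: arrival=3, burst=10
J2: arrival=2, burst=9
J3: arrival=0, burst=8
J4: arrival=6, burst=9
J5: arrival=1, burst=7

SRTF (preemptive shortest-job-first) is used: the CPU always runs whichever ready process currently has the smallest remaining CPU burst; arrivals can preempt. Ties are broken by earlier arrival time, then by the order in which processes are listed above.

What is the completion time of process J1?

Gantt: | J3 0-8 | J5 8-15 | J2 15-24 | J4 24-33 | J1 33-43 |
Completion: J1=43  J2=24  J3=8  J4=33  J5=15
Turnaround (C−A): J1=40  J2=22  J3=8  J4=27  J5=14

43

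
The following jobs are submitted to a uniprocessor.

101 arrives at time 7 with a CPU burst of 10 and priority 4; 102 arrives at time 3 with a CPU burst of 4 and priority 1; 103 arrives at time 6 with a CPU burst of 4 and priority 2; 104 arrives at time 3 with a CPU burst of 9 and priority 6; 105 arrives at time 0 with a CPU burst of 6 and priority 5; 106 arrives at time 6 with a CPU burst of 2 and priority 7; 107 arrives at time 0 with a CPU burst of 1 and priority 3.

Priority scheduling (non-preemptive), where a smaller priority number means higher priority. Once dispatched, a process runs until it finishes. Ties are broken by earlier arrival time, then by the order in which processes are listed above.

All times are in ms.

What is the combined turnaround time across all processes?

Timeline: | 107 0-1 | 105 1-7 | 102 7-11 | 103 11-15 | 101 15-25 | 104 25-34 | 106 34-36 |
Completion: 101=25  102=11  103=15  104=34  105=7  106=36  107=1
Turnaround (C−A): 101=18  102=8  103=9  104=31  105=7  106=30  107=1
Turnaround = completion − arrival: 101=18, 102=8, 103=9, 104=31, 105=7, 106=30, 107=1
Total turnaround = 18 + 8 + 9 + 31 + 7 + 30 + 1 = 104

104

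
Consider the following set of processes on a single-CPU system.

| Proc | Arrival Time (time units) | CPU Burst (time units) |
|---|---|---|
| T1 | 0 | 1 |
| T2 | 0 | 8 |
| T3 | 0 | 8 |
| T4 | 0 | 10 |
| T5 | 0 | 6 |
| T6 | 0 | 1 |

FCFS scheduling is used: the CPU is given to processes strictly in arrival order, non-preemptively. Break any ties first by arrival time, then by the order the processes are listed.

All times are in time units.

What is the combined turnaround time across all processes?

Schedule: | T1 0-1 | T2 1-9 | T3 9-17 | T4 17-27 | T5 27-33 | T6 33-34 |
Completion: T1=1  T2=9  T3=17  T4=27  T5=33  T6=34
Turnaround (C−A): T1=1  T2=9  T3=17  T4=27  T5=33  T6=34
Turnaround = completion − arrival: T1=1, T2=9, T3=17, T4=27, T5=33, T6=34
Total turnaround = 1 + 9 + 17 + 27 + 33 + 34 = 121

121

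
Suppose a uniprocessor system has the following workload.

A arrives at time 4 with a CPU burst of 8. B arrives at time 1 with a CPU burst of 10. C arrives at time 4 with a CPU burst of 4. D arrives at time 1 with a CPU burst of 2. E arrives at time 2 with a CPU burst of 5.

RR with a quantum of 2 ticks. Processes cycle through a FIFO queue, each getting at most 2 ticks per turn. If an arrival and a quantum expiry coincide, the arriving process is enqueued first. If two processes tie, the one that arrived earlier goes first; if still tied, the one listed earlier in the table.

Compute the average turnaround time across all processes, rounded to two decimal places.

18.80

Gantt: | idle 0-1 | B 1-3 | D 3-5 | E 5-7 | B 7-9 | A 9-11 | C 11-13 | E 13-15 | B 15-17 | A 17-19 | C 19-21 | E 21-22 | B 22-24 | A 24-26 | B 26-28 | A 28-30 |
Completion: A=30  B=28  C=21  D=5  E=22
Turnaround times: A=26, B=27, C=17, D=4, E=20
Average turnaround = (26+27+17+4+20) / 5 = 94/5 = 18.80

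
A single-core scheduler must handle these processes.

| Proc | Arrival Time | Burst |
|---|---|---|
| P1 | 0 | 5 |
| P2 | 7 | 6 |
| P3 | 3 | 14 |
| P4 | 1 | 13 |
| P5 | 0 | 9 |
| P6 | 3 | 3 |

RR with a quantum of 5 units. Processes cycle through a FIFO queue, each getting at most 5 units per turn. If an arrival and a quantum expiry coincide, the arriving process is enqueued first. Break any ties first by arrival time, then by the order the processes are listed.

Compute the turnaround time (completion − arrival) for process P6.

20

Gantt: | P1 0-5 | P5 5-10 | P4 10-15 | P3 15-20 | P6 20-23 | P2 23-28 | P5 28-32 | P4 32-37 | P3 37-42 | P2 42-43 | P4 43-46 | P3 46-50 |
Completion: P1=5  P2=43  P3=50  P4=46  P5=32  P6=23
Turnaround (C−A): P1=5  P2=36  P3=47  P4=45  P5=32  P6=20
Turnaround(P6) = completion − arrival = 23 − 3 = 20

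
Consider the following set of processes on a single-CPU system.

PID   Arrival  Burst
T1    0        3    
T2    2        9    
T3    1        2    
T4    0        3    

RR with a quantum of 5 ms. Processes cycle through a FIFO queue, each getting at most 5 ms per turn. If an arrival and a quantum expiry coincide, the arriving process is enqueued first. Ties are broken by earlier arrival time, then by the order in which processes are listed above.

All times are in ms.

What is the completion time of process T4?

Timeline: | T1 0-3 | T4 3-6 | T3 6-8 | T2 8-17 |
Completion: T1=3  T2=17  T3=8  T4=6
Turnaround (C−A): T1=3  T2=15  T3=7  T4=6

6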